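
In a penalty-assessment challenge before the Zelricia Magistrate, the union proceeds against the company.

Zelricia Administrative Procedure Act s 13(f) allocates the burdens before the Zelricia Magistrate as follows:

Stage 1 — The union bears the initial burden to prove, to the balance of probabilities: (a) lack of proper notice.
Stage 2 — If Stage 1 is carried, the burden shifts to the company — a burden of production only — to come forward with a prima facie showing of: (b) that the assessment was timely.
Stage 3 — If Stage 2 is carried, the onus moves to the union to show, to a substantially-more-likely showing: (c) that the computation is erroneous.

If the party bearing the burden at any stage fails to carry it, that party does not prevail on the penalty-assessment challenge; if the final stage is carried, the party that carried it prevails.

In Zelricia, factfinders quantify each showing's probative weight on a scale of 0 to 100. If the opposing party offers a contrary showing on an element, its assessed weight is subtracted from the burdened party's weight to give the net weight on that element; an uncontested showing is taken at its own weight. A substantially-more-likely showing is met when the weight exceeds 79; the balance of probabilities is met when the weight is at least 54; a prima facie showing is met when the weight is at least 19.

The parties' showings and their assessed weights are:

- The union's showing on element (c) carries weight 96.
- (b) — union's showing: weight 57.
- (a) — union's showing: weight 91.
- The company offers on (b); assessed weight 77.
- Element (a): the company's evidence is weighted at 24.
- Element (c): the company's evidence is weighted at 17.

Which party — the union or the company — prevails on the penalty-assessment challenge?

Stage 1 — burden on union; standard: the balance of probabilities (weight is at least 54).
    (a): 91 − 24 = 67 ≥ 54 [met]
  The union carries Stage 1; the company now bears the burden.
Stage 2 — burden on company; standard: a prima facie showing (weight is at least 19).
    (b): 77 − 57 = 20 ≥ 19 [met]
  Stage 2 is satisfied; the onus moves to the union.
Stage 3 — burden on union; standard: a substantially-more-likely showing (weight exceeds 79).
    (c): 96 − 17 = 79 ≤ 79 [not met]
  The union does not carry Stage 3.
So the company prevails.

company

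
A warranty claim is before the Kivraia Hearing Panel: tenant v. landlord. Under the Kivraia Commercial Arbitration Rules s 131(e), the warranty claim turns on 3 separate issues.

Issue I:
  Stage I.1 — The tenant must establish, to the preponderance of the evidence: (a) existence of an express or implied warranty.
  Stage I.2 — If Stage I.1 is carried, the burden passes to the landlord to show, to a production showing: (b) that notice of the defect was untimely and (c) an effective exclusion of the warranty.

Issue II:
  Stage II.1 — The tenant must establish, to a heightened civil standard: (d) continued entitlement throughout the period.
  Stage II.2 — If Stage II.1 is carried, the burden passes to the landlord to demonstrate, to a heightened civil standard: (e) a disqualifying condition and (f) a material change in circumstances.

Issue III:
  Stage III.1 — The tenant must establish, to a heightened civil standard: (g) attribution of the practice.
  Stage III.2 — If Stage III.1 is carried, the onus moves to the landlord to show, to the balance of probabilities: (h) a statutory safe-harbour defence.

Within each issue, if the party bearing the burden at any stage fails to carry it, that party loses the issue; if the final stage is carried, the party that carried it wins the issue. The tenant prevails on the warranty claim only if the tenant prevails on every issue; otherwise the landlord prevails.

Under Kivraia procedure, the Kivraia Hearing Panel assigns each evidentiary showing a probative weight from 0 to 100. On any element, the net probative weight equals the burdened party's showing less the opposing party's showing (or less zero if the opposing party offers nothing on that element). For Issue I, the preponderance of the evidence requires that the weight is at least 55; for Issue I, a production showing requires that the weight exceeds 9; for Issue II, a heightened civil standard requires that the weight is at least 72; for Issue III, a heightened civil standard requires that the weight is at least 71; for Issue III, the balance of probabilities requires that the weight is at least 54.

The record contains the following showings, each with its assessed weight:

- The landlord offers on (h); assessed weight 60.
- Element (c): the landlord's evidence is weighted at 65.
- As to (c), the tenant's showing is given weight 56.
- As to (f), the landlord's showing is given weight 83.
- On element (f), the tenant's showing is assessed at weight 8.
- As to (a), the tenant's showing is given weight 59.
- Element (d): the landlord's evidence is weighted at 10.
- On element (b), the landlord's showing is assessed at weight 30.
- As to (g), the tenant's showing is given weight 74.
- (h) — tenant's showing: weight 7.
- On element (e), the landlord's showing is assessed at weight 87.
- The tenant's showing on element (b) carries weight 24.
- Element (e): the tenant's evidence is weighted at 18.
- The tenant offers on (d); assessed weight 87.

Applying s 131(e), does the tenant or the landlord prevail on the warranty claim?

tenant

— Issue I —
At Stage I.1 the tenant must meet the preponderance of the evidence (weight is at least 55): on (a) the weight is 59, which does reach 55, so (a) meets the standard.
  All elements met. The burden passes to the landlord.
At Stage I.2 the landlord must meet a production showing (weight exceeds 9): on (b) the weight is 30 less the opposing 24 gives net 6, ≤ 9, so (b) does not meet the standard; on (c) the weight is 65 less the opposing 56 gives net 9, ≤ 9, so (c) does not meet the standard.
  The landlord does not carry Stage I.2.
The analysis ends at Stage I.2; the tenant prevails on this issue.
— Issue II —
Stage II.1 — burden on tenant; standard: a heightened civil standard (weight is at least 72).
    (d): 87 − 10 = 77 ≥ 72 [met]
  The tenant carries Stage II.1; the landlord now bears the burden.
Stage II.2 — burden on landlord; standard: a heightened civil standard (weight is at least 72).
    (e): 87 − 18 = 69 < 72 [not met]
    (f): 83 − 8 = 75 ≥ 72 [met]
  Stage II.2 not carried; the landlord fails its burden.
So the tenant prevails on this issue.
— Issue III —
Stage III.1 (tenant, a heightened civil standard, weight is at least 71): (g) 74 ≥ 71 — meets.
  All elements met. The burden passes to the landlord.
Stage III.2 (landlord, the balance of probabilities, weight is at least 54): (h) net 60−7=53 < 54 — fails.
  Stage III.2 not carried; the landlord fails its burden.
So the tenant prevails on this issue.
Per-issue: Issue I → tenant; Issue II → tenant; Issue III → tenant. The tenant must prevail on every issue; overall, the tenant prevails.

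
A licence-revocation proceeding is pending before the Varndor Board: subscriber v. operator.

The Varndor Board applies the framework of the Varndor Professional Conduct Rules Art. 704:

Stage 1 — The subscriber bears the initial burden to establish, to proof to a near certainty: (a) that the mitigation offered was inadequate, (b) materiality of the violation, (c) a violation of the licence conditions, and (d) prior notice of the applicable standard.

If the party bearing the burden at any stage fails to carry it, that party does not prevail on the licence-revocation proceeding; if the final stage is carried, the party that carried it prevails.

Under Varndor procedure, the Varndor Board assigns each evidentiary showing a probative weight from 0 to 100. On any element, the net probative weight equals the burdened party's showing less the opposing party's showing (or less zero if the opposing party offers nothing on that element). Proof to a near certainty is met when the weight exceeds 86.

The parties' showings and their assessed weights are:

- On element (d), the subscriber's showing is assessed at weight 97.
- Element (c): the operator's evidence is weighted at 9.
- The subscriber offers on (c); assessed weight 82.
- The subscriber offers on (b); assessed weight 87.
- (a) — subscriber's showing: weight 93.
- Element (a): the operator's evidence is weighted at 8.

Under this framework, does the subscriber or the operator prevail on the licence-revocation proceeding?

At Stage 1 the subscriber must meet proof to a near certainty (weight exceeds 86): on (a) the weight is 93 less the opposing 8 gives net 85, which does not exceed 86, so (a) does not meet the standard; on (b) the weight is 87, which does exceed 86, so (b) meets the standard; on (c) the weight is 82 less the opposing 9 gives net 73, ≤ 86, so (c) does not meet the standard; on (d) the weight is 97, > 86, so (d) meets the standard.
  The subscriber does not carry Stage 1.
So the operator prevails.

operator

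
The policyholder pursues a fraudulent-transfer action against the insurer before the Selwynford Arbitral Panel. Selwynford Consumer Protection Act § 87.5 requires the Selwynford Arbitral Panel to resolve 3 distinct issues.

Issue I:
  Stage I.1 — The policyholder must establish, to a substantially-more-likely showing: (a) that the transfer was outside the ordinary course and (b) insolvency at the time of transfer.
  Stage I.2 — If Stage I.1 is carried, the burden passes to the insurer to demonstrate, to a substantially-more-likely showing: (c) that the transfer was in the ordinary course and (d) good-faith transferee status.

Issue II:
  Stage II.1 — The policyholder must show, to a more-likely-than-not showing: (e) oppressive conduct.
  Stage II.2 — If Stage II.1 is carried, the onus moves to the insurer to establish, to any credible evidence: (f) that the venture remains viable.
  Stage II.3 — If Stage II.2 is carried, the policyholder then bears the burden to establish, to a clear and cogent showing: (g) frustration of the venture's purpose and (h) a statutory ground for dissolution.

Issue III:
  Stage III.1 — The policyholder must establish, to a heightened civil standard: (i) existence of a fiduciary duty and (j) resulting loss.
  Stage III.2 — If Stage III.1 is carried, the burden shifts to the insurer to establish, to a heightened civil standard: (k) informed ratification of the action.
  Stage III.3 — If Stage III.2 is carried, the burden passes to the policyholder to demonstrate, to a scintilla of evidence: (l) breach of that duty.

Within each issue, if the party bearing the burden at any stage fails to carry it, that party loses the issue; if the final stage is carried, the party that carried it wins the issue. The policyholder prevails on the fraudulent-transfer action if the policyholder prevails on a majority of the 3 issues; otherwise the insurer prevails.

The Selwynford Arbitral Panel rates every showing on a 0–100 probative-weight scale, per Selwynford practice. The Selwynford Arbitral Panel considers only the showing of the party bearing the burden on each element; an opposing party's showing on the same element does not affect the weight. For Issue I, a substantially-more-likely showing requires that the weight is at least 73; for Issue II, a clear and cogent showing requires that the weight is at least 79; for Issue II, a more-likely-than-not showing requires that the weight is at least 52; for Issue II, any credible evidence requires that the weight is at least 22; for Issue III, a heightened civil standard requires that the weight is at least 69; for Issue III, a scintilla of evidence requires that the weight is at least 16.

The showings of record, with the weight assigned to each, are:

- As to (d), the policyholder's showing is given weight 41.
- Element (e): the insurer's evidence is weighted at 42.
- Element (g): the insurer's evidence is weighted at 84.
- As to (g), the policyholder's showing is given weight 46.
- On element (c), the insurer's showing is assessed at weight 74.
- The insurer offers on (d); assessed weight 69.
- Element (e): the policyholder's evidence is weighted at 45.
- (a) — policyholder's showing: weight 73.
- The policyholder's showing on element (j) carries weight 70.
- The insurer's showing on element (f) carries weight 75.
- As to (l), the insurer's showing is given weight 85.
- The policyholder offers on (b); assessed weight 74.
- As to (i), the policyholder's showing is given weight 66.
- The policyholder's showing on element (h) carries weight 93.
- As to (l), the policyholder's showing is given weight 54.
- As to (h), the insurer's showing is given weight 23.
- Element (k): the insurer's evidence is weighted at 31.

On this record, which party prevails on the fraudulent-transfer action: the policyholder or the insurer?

— Issue I —
Stage I.1 — burden on policyholder; standard: a substantially-more-likely showing (weight is at least 73).
    (a): 73 ≥ 73 [met]
    (b): 74 ≥ 73 [met]
  The policyholder carries Stage I.1; the insurer now bears the burden.
Stage I.2 — burden on insurer; standard: a substantially-more-likely showing (weight is at least 73).
    (c): 74 ≥ 73 [met]
    (d): 69 (policyholder's 41 disregarded) < 73 [not met]
  Not every element is met, so the insurer fails to carry Stage I.2.
So the policyholder prevails on this issue.
— Issue II —
Stage II.1 — burden on policyholder; standard: a more-likely-than-not showing (weight is at least 52).
    (e): 45 (insurer's 42 disregarded) < 52 [not met]
  Stage II.1 not carried; the policyholder fails its burden.
The analysis ends at Stage II.1; the insurer prevails on this issue.
— Issue III —
Stage III.1 — burden on policyholder; standard: a heightened civil standard (weight is at least 69).
    (i): 66 < 69 [not met]
    (j): 70 ≥ 69 [met]
  Not every element is met, so the policyholder fails to carry Stage III.1.
The analysis ends at Stage III.1; the insurer prevails on this issue.
Per-issue: Issue I → policyholder; Issue II → insurer; Issue III → insurer. The policyholder must prevail on a majority of issues; overall, the insurer prevails.

insurer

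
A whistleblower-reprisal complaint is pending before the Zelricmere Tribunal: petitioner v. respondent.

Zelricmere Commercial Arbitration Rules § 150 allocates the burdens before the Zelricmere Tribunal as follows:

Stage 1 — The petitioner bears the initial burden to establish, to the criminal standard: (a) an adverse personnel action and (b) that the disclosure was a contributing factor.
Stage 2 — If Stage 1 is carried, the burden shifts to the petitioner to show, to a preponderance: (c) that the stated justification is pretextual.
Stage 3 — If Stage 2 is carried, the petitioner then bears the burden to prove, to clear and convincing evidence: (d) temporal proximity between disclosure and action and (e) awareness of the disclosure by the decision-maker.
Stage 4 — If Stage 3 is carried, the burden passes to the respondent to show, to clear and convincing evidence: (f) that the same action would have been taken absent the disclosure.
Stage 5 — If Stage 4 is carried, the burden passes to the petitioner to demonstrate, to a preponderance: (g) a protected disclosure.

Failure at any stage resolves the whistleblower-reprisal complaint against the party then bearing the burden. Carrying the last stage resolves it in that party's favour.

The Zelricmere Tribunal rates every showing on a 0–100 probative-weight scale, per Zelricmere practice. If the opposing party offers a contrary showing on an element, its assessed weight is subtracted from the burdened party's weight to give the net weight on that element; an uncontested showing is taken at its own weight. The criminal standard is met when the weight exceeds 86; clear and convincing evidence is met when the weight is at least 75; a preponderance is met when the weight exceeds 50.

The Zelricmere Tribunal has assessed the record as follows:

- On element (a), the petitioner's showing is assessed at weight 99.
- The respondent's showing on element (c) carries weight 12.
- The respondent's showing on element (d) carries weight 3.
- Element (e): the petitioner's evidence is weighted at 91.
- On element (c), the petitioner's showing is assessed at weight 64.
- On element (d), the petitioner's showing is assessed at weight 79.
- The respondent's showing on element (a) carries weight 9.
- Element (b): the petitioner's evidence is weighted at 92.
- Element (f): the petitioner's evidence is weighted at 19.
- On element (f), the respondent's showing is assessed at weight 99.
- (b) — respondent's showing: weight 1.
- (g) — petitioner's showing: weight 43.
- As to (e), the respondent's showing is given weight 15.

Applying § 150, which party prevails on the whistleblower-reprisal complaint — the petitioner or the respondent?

At Stage 1 the petitioner must meet the criminal standard (weight exceeds 86): on (a) the weight is 99 less the opposing 9 gives net 90, > 86, so (a) meets the standard; on (b) the weight is 92 less the opposing 1 gives net 91, which does exceed 86, so (b) meets the standard.
  Stage 1 carried; the burden remains with the petitioner.
At Stage 2 the petitioner must meet a preponderance (weight exceeds 50): on (c) the weight is 64 less the opposing 12 gives net 52, > 50, so (c) meets the standard.
  Stage 2 is satisfied; the petitioner continues to bear the burden.
At Stage 3 the petitioner must meet clear and convincing evidence (weight is at least 75): on (d) the weight is 79 less the opposing 3 gives net 76, ≥ 75, so (d) meets the standard; on (e) the weight is 91 less the opposing 15 gives net 76, ≥ 75, so (e) meets the standard.
  All elements met. The burden passes to the respondent.
At Stage 4 the respondent must meet clear and convincing evidence (weight is at least 75): on (f) the weight is 99 less the opposing 19 gives net 80, which does reach 75, so (f) meets the standard.
  Stage 4 carried; the burden shifts to the petitioner.
At Stage 5 the petitioner must meet a preponderance (weight exceeds 50): on (g) the weight is 43, which does not exceed 50, so (g) does not meet the standard.
  Stage 5 not carried; the petitioner fails its burden.
The respondent prevails.

respondent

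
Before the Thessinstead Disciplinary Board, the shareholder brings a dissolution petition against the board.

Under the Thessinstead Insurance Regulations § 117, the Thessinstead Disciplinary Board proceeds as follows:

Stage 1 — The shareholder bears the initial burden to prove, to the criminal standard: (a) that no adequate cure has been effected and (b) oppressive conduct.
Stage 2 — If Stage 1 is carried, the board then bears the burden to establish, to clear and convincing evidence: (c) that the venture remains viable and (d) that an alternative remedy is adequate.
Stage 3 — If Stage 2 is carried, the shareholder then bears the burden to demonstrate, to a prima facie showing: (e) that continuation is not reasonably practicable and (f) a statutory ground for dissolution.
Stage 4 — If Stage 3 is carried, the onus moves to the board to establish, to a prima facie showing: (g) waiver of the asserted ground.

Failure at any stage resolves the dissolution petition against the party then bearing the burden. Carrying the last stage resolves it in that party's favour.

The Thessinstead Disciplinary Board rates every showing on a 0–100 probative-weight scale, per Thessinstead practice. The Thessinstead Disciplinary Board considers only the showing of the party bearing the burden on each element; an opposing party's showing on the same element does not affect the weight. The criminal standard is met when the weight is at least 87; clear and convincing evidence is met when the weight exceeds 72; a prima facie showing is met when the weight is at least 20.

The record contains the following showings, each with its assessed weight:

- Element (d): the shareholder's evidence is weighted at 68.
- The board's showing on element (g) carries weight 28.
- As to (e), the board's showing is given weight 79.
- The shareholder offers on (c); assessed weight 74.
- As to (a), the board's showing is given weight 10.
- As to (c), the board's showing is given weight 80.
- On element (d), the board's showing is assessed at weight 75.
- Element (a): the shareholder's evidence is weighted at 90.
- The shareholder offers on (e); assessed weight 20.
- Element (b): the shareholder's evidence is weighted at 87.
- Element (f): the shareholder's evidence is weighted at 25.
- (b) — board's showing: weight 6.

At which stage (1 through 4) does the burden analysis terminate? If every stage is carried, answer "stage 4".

Stage 1 (shareholder, the criminal standard, weight is at least 87): (a) 90 (board's 10 disregarded) ≥ 87 — meets; (b) 87 (board's 6 disregarded) ≥ 87 — meets.
  Stage 1 is satisfied; the onus moves to the board.
Stage 2 (board, clear and convincing evidence, weight exceeds 72): (c) 80 (shareholder's 74 disregarded) > 72 — meets; (d) 75 (shareholder's 68 disregarded) > 72 — meets.
  All elements met. The burden passes to the shareholder.
Stage 3 (shareholder, a prima facie showing, weight is at least 20): (e) 20 (board's 79 disregarded) ≥ 20 — meets; (f) 25 ≥ 20 — meets.
  All elements met. The burden passes to the board.
Stage 4 (board, a prima facie showing, weight is at least 20): (g) 28 ≥ 20 — meets.
  All elements met at the final stage.
Every stage carried; the board prevails.

stage 4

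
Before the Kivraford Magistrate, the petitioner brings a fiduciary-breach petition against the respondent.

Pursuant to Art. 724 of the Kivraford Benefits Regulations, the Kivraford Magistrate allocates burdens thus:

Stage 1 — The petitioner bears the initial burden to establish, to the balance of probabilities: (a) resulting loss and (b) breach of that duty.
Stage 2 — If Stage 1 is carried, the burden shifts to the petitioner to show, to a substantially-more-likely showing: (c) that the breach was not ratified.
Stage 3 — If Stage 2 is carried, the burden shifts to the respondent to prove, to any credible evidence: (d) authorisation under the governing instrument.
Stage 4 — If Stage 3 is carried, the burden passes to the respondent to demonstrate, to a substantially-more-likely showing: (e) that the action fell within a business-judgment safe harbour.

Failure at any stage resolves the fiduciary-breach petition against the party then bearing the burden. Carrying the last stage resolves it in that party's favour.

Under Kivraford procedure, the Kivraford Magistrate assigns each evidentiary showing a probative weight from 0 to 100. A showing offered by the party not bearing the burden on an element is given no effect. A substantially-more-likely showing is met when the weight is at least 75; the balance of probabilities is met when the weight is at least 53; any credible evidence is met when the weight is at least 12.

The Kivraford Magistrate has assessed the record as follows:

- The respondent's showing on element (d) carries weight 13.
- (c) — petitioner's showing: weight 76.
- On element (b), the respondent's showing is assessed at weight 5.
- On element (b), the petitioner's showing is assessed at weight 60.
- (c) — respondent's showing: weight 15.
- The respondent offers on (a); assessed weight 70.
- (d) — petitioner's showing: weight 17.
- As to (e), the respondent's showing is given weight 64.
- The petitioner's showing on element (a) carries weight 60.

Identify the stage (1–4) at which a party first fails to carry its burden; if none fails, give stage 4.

Stage 1 (petitioner, the balance of probabilities, weight is at least 53): (a) 60 (respondent's 70 disregarded) ≥ 53 — meets; (b) 60 (respondent's 5 disregarded) ≥ 53 — meets.
  Stage 1 carried; the burden remains with the petitioner.
Stage 2 (petitioner, a substantially-more-likely showing, weight is at least 75): (c) 76 (respondent's 15 disregarded) ≥ 75 — meets.
  All elements met. The burden passes to the respondent.
Stage 3 (respondent, any credible evidence, weight is at least 12): (d) 13 (petitioner's 17 disregarded) ≥ 12 — meets.
  Stage 3 carried; the burden remains with the respondent.
Stage 4 (respondent, a substantially-more-likely showing, weight is at least 75): (e) 64 < 75 — fails.
  The respondent does not carry Stage 4.
So the petitioner prevails.

stage 4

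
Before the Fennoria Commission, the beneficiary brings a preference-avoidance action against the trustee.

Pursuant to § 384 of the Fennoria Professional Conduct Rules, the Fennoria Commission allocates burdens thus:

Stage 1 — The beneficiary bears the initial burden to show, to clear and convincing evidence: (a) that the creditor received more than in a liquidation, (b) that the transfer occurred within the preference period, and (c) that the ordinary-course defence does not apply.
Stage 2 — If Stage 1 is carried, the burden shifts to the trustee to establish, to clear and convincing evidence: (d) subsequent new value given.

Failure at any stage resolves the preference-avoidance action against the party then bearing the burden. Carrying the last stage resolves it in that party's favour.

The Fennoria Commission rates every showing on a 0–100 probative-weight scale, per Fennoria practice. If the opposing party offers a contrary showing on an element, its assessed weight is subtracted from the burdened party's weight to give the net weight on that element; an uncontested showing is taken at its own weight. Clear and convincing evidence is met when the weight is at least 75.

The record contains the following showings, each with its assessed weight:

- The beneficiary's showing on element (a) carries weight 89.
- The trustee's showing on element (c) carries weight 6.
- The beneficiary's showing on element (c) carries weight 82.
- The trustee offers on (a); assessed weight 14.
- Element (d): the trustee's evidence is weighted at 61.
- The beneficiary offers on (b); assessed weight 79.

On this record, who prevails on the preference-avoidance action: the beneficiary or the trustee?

Stage 1 (beneficiary, clear and convincing evidence, weight is at least 75): (a) net 89−14=75 ≥ 75 — meets; (b) 79 ≥ 75 — meets; (c) net 82−6=76 ≥ 75 — meets.
  Stage 1 carried; the burden shifts to the trustee.
Stage 2 (trustee, clear and convincing evidence, weight is at least 75): (d) 61 < 75 — fails.
  The trustee does not carry Stage 2.
The beneficiary prevails.

beneficiary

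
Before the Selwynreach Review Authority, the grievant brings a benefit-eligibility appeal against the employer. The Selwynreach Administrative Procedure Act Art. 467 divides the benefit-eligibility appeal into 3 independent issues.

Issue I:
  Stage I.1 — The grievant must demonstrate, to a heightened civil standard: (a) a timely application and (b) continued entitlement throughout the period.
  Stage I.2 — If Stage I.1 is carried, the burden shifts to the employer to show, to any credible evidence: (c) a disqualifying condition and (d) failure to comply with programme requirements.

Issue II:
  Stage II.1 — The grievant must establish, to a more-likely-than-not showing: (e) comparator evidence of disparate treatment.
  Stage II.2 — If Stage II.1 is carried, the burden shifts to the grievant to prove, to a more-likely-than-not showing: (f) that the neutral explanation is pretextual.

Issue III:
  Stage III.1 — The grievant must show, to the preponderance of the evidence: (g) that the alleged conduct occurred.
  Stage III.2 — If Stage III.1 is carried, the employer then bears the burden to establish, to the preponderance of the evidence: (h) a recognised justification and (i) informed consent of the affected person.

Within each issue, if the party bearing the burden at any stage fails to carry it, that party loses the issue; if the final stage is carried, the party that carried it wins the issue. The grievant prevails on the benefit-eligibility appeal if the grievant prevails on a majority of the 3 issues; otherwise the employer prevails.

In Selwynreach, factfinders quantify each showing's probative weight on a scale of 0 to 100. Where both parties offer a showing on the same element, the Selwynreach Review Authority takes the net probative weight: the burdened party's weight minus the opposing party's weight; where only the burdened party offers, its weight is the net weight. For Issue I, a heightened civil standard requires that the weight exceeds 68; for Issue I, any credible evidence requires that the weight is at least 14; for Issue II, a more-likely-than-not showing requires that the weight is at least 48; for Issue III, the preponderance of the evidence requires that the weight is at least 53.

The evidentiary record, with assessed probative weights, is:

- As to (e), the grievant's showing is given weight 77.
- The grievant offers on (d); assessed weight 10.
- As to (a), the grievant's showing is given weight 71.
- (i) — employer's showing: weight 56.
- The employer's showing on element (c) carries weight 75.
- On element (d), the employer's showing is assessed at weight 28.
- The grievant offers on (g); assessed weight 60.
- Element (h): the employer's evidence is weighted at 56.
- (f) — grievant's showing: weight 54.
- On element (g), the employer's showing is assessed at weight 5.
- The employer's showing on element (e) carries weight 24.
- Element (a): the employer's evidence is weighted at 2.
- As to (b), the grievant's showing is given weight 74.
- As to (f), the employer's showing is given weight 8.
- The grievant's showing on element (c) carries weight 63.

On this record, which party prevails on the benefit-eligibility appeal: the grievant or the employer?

— Issue I —
Stage I.1 (grievant, a heightened civil standard, weight exceeds 68): (a) net 71−2=69 > 68 — meets; (b) 74 > 68 — meets.
  The grievant carries Stage I.1; the employer now bears the burden.
Stage I.2 (employer, any credible evidence, weight is at least 14): (c) net 75−63=12 < 14 — fails; (d) net 28−10=18 ≥ 14 — meets.
  Not every element is met, so the employer fails to carry Stage I.2.
The analysis ends at Stage I.2; the grievant prevails on this issue.
— Issue II —
At Stage II.1 the grievant must meet a more-likely-than-not showing (weight is at least 48): on (e) the weight is 77 less the opposing 24 gives net 53, ≥ 48, so (e) meets the standard.
  All elements met. The grievant retains the burden for Stage II.2.
At Stage II.2 the grievant must meet a more-likely-than-not showing (weight is at least 48): on (f) the weight is 54 less the opposing 8 gives net 46, < 48, so (f) does not meet the standard.
  Stage II.2 not carried; the grievant fails its burden.
So the employer prevails on this issue.
— Issue III —
Stage III.1 — burden on grievant; standard: the preponderance of the evidence (weight is at least 53).
    (g): 60 − 5 = 55 ≥ 53 [met]
  All elements met. The burden passes to the employer.
Stage III.2 — burden on employer; standard: the preponderance of the evidence (weight is at least 53).
    (h): 56 ≥ 53 [met]
    (i): 56 ≥ 53 [met]
  The employer carries the last stage.
All stages carried — the employer prevails on this issue.
Per-issue: Issue I → grievant; Issue II → employer; Issue III → employer. The grievant must prevail on a majority of issues; overall, the employer prevails.

employer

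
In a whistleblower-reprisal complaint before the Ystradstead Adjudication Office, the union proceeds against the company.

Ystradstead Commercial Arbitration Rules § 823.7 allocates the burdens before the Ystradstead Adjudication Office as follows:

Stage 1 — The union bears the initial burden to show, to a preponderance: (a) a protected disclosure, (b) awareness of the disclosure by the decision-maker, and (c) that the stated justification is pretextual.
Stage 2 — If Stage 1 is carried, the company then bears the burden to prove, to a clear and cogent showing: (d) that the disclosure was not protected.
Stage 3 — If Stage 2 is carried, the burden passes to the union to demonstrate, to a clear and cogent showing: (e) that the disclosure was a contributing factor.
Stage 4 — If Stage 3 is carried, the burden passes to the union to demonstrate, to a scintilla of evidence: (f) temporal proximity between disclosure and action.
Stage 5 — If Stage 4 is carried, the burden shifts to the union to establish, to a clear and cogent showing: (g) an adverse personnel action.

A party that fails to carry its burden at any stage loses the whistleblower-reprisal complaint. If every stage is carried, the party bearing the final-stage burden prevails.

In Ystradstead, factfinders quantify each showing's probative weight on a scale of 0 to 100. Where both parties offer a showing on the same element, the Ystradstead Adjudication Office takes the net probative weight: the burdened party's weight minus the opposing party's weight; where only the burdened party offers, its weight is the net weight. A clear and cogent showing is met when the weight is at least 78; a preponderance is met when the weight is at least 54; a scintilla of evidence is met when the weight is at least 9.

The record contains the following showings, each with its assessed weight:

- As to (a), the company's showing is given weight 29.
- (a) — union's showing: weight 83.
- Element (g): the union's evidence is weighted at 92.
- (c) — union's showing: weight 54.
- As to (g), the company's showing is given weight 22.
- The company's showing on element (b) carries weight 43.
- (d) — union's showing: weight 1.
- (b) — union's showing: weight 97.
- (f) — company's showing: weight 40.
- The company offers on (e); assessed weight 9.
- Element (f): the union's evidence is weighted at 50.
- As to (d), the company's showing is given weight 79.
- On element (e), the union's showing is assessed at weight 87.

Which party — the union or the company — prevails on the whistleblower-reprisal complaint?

Stage 1 — burden on union; standard: a preponderance (weight is at least 54).
    (a): 83 − 29 = 54 ≥ 54 [met]
    (b): 97 − 43 = 54 ≥ 54 [met]
    (c): 54 ≥ 54 [met]
  Stage 1 is satisfied; the onus moves to the company.
Stage 2 — burden on company; standard: a clear and cogent showing (weight is at least 78).
    (d): 79 − 1 = 78 ≥ 78 [met]
  All elements met. The burden passes to the union.
Stage 3 — burden on union; standard: a clear and cogent showing (weight is at least 78).
    (e): 87 − 9 = 78 ≥ 78 [met]
  Stage 3 is satisfied; the union continues to bear the burden.
Stage 4 — burden on union; standard: a scintilla of evidence (weight is at least 9).
    (f): 50 − 40 = 10 ≥ 9 [met]
  All elements met. The union retains the burden for Stage 5.
Stage 5 — burden on union; standard: a clear and cogent showing (weight is at least 78).
    (g): 92 − 22 = 70 < 78 [not met]
  The union does not carry Stage 5.
The company prevails.

company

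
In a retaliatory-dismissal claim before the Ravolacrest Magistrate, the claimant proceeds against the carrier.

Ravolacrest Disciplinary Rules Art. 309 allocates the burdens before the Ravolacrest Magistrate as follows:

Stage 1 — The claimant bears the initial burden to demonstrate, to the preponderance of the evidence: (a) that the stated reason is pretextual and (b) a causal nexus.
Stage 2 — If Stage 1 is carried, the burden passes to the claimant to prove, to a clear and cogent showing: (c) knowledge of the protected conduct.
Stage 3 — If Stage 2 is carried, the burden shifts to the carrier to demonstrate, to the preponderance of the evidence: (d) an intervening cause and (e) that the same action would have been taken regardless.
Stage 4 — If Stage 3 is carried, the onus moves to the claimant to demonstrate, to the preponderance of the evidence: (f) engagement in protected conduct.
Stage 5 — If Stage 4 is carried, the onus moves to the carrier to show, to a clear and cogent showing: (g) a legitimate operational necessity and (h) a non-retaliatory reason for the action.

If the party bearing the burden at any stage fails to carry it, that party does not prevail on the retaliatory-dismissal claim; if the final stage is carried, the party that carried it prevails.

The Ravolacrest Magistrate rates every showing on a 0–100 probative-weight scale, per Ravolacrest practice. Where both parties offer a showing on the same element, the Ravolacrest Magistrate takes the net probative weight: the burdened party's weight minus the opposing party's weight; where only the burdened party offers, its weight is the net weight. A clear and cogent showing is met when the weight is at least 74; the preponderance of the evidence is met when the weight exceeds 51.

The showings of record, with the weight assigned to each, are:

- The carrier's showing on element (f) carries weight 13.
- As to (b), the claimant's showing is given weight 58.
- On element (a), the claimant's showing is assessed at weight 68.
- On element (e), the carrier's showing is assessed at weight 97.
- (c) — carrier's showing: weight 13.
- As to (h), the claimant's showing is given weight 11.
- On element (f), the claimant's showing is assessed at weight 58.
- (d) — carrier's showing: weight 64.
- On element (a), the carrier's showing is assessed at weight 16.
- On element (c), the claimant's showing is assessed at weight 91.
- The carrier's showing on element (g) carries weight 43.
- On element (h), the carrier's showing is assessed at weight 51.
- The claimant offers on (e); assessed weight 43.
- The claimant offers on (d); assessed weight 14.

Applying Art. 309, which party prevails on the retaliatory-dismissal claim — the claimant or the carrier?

Stage 1 (claimant, the preponderance of the evidence, weight exceeds 51): (a) net 68−16=52 > 51 — meets; (b) 58 > 51 — meets.
  Stage 1 carried; the burden remains with the claimant.
Stage 2 (claimant, a clear and cogent showing, weight is at least 74): (c) net 91−13=78 ≥ 74 — meets.
  Stage 2 is satisfied; the onus moves to the carrier.
Stage 3 (carrier, the preponderance of the evidence, weight exceeds 51): (d) net 64−14=50 ≤ 51 — fails; (e) net 97−43=54 > 51 — meets.
  Not every element is met, so the carrier fails to carry Stage 3.
The analysis ends at Stage 3; the claimant prevails.

claimant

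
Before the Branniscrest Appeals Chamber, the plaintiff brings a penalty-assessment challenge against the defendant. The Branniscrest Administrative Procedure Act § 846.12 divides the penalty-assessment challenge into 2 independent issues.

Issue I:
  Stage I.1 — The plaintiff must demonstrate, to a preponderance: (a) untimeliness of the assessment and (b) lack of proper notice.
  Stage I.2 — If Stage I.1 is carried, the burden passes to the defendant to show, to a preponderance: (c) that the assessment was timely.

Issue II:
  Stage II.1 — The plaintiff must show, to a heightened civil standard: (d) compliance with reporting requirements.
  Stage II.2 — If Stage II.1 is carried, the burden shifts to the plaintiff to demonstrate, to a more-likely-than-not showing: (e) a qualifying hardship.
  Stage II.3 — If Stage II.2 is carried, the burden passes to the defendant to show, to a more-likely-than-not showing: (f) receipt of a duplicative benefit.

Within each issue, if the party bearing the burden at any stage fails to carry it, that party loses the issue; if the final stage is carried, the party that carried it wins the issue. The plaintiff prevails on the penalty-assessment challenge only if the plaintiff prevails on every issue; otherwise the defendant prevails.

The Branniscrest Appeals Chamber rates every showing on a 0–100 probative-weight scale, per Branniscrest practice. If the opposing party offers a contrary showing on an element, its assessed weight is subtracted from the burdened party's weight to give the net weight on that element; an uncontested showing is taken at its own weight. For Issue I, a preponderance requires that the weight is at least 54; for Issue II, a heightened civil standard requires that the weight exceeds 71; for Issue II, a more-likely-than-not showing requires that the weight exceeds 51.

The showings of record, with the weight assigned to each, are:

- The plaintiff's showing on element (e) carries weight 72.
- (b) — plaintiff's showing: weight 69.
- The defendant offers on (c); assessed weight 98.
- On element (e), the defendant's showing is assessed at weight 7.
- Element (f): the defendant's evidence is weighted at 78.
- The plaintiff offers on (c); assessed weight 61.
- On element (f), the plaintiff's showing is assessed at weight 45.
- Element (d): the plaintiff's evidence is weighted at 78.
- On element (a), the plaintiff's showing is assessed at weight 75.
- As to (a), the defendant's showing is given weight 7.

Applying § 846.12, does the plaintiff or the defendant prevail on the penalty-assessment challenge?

— Issue I —
Stage I.1 — burden on plaintiff; standard: a preponderance (weight is at least 54).
    (a): 75 − 7 = 68 ≥ 54 [met]
    (b): 69 ≥ 54 [met]
  Stage I.1 carried; the burden shifts to the defendant.
Stage I.2 — burden on defendant; standard: a preponderance (weight is at least 54).
    (c): 98 − 61 = 37 < 54 [not met]
  Stage I.2 not carried; the defendant fails its burden.
The analysis ends at Stage I.2; the plaintiff prevails on this issue.
— Issue II —
At Stage II.1 the plaintiff must meet a heightened civil standard (weight exceeds 71): on (d) the weight is 78, > 71, so (d) meets the standard.
  All elements met. The plaintiff retains the burden for Stage II.2.
At Stage II.2 the plaintiff must meet a more-likely-than-not showing (weight exceeds 51): on (e) the weight is 72 less the opposing 7 gives net 65, > 51, so (e) meets the standard.
  The plaintiff carries Stage II.2; the defendant now bears the burden.
At Stage II.3 the defendant must meet a more-likely-than-not showing (weight exceeds 51): on (f) the weight is 78 less the opposing 45 gives net 33, ≤ 51, so (f) does not meet the standard.
  The defendant does not carry Stage II.3.
The plaintiff prevails on this issue.
Per-issue: Issue I → plaintiff; Issue II → plaintiff. The plaintiff must prevail on every issue; overall, the plaintiff prevails.

plaintiff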